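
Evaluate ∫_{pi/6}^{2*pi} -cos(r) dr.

1/2

An antiderivative is F(r) = -sin(r).
Then F(2*pi) - F(pi/6) = (0) - (-1/2) = 1/2.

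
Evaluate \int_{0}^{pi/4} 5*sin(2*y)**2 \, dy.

Use the identity sin^2(2*y) = (1 - cos(4*y))/2.
An antiderivative is F(y) = 5*y/2 - 5*sin(4*y)/8.
Then F(pi/4) - F(0) = (5*pi/8) - (0) = 5*pi/8.

5*pi/8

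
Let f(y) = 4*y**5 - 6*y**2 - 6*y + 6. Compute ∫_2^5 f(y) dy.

By the power rule, an antiderivative is F(y) = 2*y**6/3 - 2*y**3 - 3*y**2 + 6*y.
Then F(5) - F(2) = (30365/3) - (80/3) = 10095.

10095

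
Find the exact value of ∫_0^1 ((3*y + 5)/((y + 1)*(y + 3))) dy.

Factor the denominator: y**2 + 4*y + 3 = (y + 3)(y + 1).
Partial fractions: (3*y + 5)/((y + 1)*(y + 3)) = 2/(y + 3) + 1/(y + 1).
An antiderivative is F(y) = log(y + 1) + 2*log(y + 3).
Then F(1) - F(0) = (log(32)) - (log(9)) = log(32/9).

log(32/9)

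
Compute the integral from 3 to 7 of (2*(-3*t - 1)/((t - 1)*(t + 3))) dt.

-4*log(5) + 2*log(3)

Factor the denominator: t**2 + 2*t - 3 = (t + 3)(t - 1).
Partial fractions: 2*(-3*t - 1)/((t - 1)*(t + 3)) = -4/(t + 3) - 2/(t - 1).
An antiderivative is F(t) = -2*log(t - 1) - 4*log(t + 3).
Then F(7) - F(3) = (-4*log(5) - 6*log(2) - 2*log(3)) - (-4*log(3) - 6*log(2)) = -4*log(5) + 2*log(3).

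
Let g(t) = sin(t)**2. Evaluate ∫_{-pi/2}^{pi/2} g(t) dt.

pi/2

Use the identity sin^2(t) = (1 - cos(2*t))/2.
An antiderivative is F(t) = t/2 - sin(2*t)/4.
Then F(pi/2) - F(-pi/2) = (pi/4) - (-pi/4) = pi/2.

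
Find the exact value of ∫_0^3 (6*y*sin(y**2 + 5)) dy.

Let u = y**2 + 5, so du = 2*y dy. When y = 0, u = 5; when y = 3, u = 14.
The integral becomes 3·∫ sin(u) du from 5 to 14, with antiderivative -3*cos(u).
Back in y: F(y) = -3*cos(y**2 + 5).
Then F(3) - F(0) = (-3*cos(14)) - (-3*cos(5)) = -3*cos(14) + 3*cos(5).

-3*cos(14) + 3*cos(5)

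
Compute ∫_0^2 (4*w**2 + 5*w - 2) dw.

50/3

By the power rule, an antiderivative is F(w) = 4*w**3/3 + 5*w**2/2 - 2*w.
Then F(2) - F(0) = (50/3) - (0) = 50/3.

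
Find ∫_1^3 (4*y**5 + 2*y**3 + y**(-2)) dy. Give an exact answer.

526

By the power rule, an antiderivative is F(y) = 2*y**6/3 + y**4/2 - 1/y.
Then F(3) - F(1) = (3157/6) - (1/6) = 526.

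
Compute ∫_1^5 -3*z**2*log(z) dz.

124/3 - 125*log(5)

Integrate by parts once (u = ln z, dv = -3*z**2 dz).
An antiderivative is F(z) = -z**3*(3*log(z) - 1)/3.
Then F(5) - F(1) = (125/3 - 125*log(5)) - (1/3) = 124/3 - 125*log(5).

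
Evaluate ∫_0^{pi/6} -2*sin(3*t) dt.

An antiderivative is F(t) = 2*cos(3*t)/3.
Then F(pi/6) - F(0) = (0) - (2/3) = -2/3.

-2/3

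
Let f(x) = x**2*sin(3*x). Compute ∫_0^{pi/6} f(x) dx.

-2/27 + pi/27

Integrate by parts twice (u = x^2, dv = sin(3*x) dx).
An antiderivative is F(x) = -x**2*cos(3*x)/3 + 2*x*sin(3*x)/9 + 2*cos(3*x)/27.
Then F(pi/6) - F(0) = (pi/27) - (2/27) = -2/27 + pi/27.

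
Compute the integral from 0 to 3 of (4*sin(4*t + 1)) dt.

-cos(13) + cos(1)

Let u = 4*t + 1, so du = 4 dt. When t = 0, u = 1; when t = 3, u = 13.
The integral becomes ∫ sin(u) du from 1 to 13, with antiderivative -cos(u).
Back in t: F(t) = -cos(4*t + 1).
Then F(3) - F(0) = (-cos(13)) - (-cos(1)) = -cos(13) + cos(1).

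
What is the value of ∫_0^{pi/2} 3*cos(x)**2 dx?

3*pi/4

Use the identity cos^2(x) = (1 + cos(2*x))/2.
An antiderivative is F(x) = 3*x/2 + 3*sin(2*x)/4.
Then F(pi/2) - F(0) = (3*pi/4) - (0) = 3*pi/4.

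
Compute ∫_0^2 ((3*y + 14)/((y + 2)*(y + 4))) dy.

Factor the denominator: y**2 + 6*y + 8 = (y + 4)(y + 2).
Partial fractions: (3*y + 14)/((y + 2)*(y + 4)) = -1/(y + 4) + 4/(y + 2).
An antiderivative is F(y) = 4*log(y + 2) - log(y + 4).
Then F(2) - F(0) = (-log(3) + 7*log(2)) - (log(4)) = log(32/3).

log(32/3)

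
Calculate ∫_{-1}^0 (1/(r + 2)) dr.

log(2)

An antiderivative is F(r) = log(r + 2).
Then F(0) - F(-1) = (log(2)) - (0) = log(2).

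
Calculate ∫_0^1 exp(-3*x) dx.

-(1 - exp(3))*exp(-3)/3

An antiderivative is F(x) = -exp(-3*x)/3.
Then F(1) - F(0) = (-exp(-3)/3) - (-1/3) = -(1 - exp(3))*exp(-3)/3.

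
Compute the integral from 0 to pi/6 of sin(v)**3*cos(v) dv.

1/64

Let u = sin(v), so du = cos(v) dv. When v = 0, u = 0; when v = pi/6, u = 1/2.
The integral becomes ∫ u**3 du from 0 to 1/2, with antiderivative u**4/4.
Back in v: F(v) = sin(v)**4/4.
Then F(pi/6) - F(0) = (1/64) - (0) = 1/64.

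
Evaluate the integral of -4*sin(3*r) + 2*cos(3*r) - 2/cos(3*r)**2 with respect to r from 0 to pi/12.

-2 + sqrt(2)

An antiderivative is F(r) = 2*sin(3*r)/3 + 4*cos(3*r)/3 - 2*tan(3*r)/3.
Then F(pi/12) - F(0) = (-2/3 + sqrt(2)) - (4/3) = -2 + sqrt(2).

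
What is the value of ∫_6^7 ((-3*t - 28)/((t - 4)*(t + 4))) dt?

Factor the denominator: t**2 - 16 = (t + 4)(t - 4).
Partial fractions: (-3*t - 28)/((t - 4)*(t + 4)) = 2/(t + 4) - 5/(t - 4).
An antiderivative is F(t) = -5*log(t - 4) + 2*log(t + 4).
Then F(7) - F(6) = (-5*log(3) + 2*log(11)) - (log(25/8)) = -5*log(3) - 2*log(5) + 3*log(2) + 2*log(11).

-5*log(3) - 2*log(5) + 3*log(2) + 2*log(11)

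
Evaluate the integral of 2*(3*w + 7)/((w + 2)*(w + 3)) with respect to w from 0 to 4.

Factor the denominator: w**2 + 5*w + 6 = (w + 3)(w + 2).
Partial fractions: 2*(3*w + 7)/((w + 2)*(w + 3)) = 4/(w + 3) + 2/(w + 2).
An antiderivative is F(w) = 2*log(w + 2) + 4*log(w + 3).
Then F(4) - F(0) = (2*log(2) + 2*log(3) + 4*log(7)) - (2*log(2) + 4*log(3)) = -2*log(3) + 4*log(7).

-2*log(3) + 4*log(7)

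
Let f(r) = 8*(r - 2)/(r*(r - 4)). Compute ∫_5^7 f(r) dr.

Factor the denominator: r**2 - 4*r = r(r - 4).
Partial fractions: 8*(r - 2)/(r*(r - 4)) = 4/r + 4/(r - 4).
An antiderivative is F(r) = 4*log(r) + 4*log(r - 4).
Then F(7) - F(5) = (4*log(3) + 4*log(7)) - (4*log(5)) = -4*log(5) + 4*log(3) + 4*log(7).

-4*log(5) + 4*log(3) + 4*log(7)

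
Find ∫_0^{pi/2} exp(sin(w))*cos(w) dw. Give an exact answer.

-1 + E

Let u = sin(w), so du = cos(w) dw. When w = 0, u = 0; when w = pi/2, u = 1.
The integral becomes ∫ exp(u) du from 0 to 1, with antiderivative exp(u).
Back in w: F(w) = exp(sin(w)).
Then F(pi/2) - F(0) = (E) - (1) = -1 + E.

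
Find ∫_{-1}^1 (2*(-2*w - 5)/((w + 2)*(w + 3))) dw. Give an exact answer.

-log(36)

Factor the denominator: w**2 + 5*w + 6 = (w + 3)(w + 2).
Partial fractions: 2*(-2*w - 5)/((w + 2)*(w + 3)) = -2/(w + 3) - 2/(w + 2).
An antiderivative is F(w) = -2*log(w + 2) - 2*log(w + 3).
Then F(1) - F(-1) = (-4*log(2) - 2*log(3)) - (-log(4)) = -log(36).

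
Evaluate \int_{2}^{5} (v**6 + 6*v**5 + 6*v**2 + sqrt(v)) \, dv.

-4*sqrt(2)/3 + 10*sqrt(5)/3 + 188562/7

By the power rule, an antiderivative is F(v) = v**7/7 + v**6 + 2*v**(3/2)/3 + 2*v**3.
Then F(5) - F(2) = (10*sqrt(5)/3 + 189250/7) - (4*sqrt(2)/3 + 688/7) = -4*sqrt(2)/3 + 10*sqrt(5)/3 + 188562/7.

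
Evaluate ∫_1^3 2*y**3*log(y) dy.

Integrate by parts once (u = ln y, dv = 2*y**3 dy).
An antiderivative is F(y) = y**4*(4*log(y) - 1)/8.
Then F(3) - F(1) = (-81/8 + 81*log(3)/2) - (-1/8) = -10 + 81*log(3)/2.

-10 + 81*log(3)/2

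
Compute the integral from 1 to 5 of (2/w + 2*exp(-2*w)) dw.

-exp(-10) + exp(-2) + 2*log(5)

An antiderivative is F(w) = 2*log(w) - exp(-2*w).
Then F(5) - F(1) = (-exp(-10) + 2*log(5)) - (-exp(-2)) = -exp(-10) + exp(-2) + 2*log(5).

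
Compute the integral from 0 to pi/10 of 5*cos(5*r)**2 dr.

pi/4

Use the identity cos^2(5*r) = (1 + cos(10*r))/2.
An antiderivative is F(r) = 5*r/2 + sin(10*r)/4.
Then F(pi/10) - F(0) = (pi/4) - (0) = pi/4.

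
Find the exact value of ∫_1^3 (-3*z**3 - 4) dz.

By the power rule, an antiderivative is F(z) = -3*z**4/4 - 4*z.
Then F(3) - F(1) = (-291/4) - (-19/4) = -68.

-68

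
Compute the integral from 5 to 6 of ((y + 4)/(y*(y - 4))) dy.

log(10/3)

Factor the denominator: y**2 - 4*y = y(y - 4).
Partial fractions: (y + 4)/(y*(y - 4)) = -1/y + 2/(y - 4).
An antiderivative is F(y) = -log(y) + 2*log(y - 4).
Then F(6) - F(5) = (log(2/3)) - (-log(5)) = log(10/3).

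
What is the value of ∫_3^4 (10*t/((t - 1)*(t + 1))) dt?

Factor the denominator: t**2 - 1 = (t + 1)(t - 1).
Partial fractions: 10*t/((t - 1)*(t + 1)) = 5/(t + 1) + 5/(t - 1).
An antiderivative is F(t) = 5*log(t - 1) + 5*log(t + 1).
Then F(4) - F(3) = (5*log(3) + 5*log(5)) - (15*log(2)) = -15*log(2) + 5*log(3) + 5*log(5).

-15*log(2) + 5*log(3) + 5*log(5)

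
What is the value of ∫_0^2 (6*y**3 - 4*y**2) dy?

By the power rule, an antiderivative is F(y) = 3*y**4/2 - 4*y**3/3.
Then F(2) - F(0) = (40/3) - (0) = 40/3.

40/3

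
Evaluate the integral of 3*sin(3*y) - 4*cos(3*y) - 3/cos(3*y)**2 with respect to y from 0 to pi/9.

An antiderivative is F(y) = -4*sin(3*y)/3 - cos(3*y) - tan(3*y).
Then F(pi/9) - F(0) = (-5*sqrt(3)/3 - 1/2) - (-1) = 1/2 - 5*sqrt(3)/3.

1/2 - 5*sqrt(3)/3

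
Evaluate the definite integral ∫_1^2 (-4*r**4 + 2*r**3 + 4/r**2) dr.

By the power rule, an antiderivative is F(r) = -4*r**5/5 + r**4/2 - 4/r.
Then F(2) - F(1) = (-98/5) - (-43/10) = -153/10.

-153/10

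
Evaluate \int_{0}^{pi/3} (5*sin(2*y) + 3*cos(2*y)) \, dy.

An antiderivative is F(y) = 3*sin(2*y)/2 - 5*cos(2*y)/2.
Then F(pi/3) - F(0) = (5/4 + 3*sqrt(3)/4) - (-5/2) = 3*sqrt(3)/4 + 15/4.

3*sqrt(3)/4 + 15/4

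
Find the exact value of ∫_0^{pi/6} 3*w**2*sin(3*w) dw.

Integrate by parts twice (u = w^2, dv = 3*sin(3*w) dw).
An antiderivative is F(w) = -w**2*cos(3*w) + 2*w*sin(3*w)/3 + 2*cos(3*w)/9.
Then F(pi/6) - F(0) = (pi/9) - (2/9) = -2/9 + pi/9.

-2/9 + pi/9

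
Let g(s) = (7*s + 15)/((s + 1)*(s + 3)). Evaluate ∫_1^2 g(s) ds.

-10*log(2) + 4*log(3) + 3*log(5)

Factor the denominator: s**2 + 4*s + 3 = (s + 3)(s + 1).
Partial fractions: (7*s + 15)/((s + 1)*(s + 3)) = 3/(s + 3) + 4/(s + 1).
An antiderivative is F(s) = 4*log(s + 1) + 3*log(s + 3).
Then F(2) - F(1) = (4*log(3) + 3*log(5)) - (10*log(2)) = -10*log(2) + 4*log(3) + 3*log(5).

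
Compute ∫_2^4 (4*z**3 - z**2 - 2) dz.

By the power rule, an antiderivative is F(z) = z**4 - z**3/3 - 2*z.
Then F(4) - F(2) = (680/3) - (28/3) = 652/3.

652/3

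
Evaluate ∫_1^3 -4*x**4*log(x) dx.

Integrate by parts once (u = ln x, dv = -4*x**4 dx).
An antiderivative is F(x) = -4*x**5*(5*log(x) - 1)/25.
Then F(3) - F(1) = (972/25 - 972*log(3)/5) - (4/25) = 968/25 - 972*log(3)/5.

968/25 - 972*log(3)/5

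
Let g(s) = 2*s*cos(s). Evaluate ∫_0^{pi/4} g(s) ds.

Integrate by parts once (u = s, dv = 2*cos(s) ds).
An antiderivative is F(s) = 2*s*sin(s) + 2*cos(s).
Then F(pi/4) - F(0) = (sqrt(2)*(pi + 4)/4) - (2) = -2 + sqrt(2)*pi/4 + sqrt(2).

-2 + sqrt(2)*pi/4 + sqrt(2)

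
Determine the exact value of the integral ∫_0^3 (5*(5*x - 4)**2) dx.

Let u = 5*x - 4, so du = 5 dx. When x = 0, u = -4; when x = 3, u = 11.
The integral becomes ∫ u**2 du from -4 to 11, with antiderivative u**3/3.
Back in x: F(x) = (5*x - 4)**3/3.
Then F(3) - F(0) = (1331/3) - (-64/3) = 465.

465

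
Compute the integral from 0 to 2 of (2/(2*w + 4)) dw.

log(2)

Let u = 2*w + 4, so du = 2 dw. When w = 0, u = 4; when w = 2, u = 8.
The integral becomes ∫ 1/u du from 4 to 8, with antiderivative log(u).
Back in w: F(w) = log(2*w + 4).
Then F(2) - F(0) = (log(8)) - (log(4)) = log(2).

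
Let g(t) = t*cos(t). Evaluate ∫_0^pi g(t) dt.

-2

Integrate by parts once (u = t, dv = cos(t) dt).
An antiderivative is F(t) = t*sin(t) + cos(t).
Then F(pi) - F(0) = (-1) - (1) = -2.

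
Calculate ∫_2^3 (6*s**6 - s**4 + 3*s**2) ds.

By the power rule, an antiderivative is F(s) = 6*s**7/7 - s**5/5 + s**3.
Then F(3) - F(2) = (64854/35) - (3896/35) = 60958/35.

60958/35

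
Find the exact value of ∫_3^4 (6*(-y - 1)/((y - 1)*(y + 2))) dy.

Factor the denominator: y**2 + y - 2 = (y + 2)(y - 1).
Partial fractions: 6*(-y - 1)/((y - 1)*(y + 2)) = -2/(y + 2) - 4/(y - 1).
An antiderivative is F(y) = -4*log(y - 1) - 2*log(y + 2).
Then F(4) - F(3) = (-6*log(3) - 2*log(2)) - (-2*log(5) - 4*log(2)) = -6*log(3) + 2*log(2) + 2*log(5).

-6*log(3) + 2*log(2) + 2*log(5)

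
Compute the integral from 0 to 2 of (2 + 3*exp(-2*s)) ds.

An antiderivative is F(s) = 2*s - 3*exp(-2*s)/2.
Then F(2) - F(0) = (4 - 3*exp(-4)/2) - (-3/2) = 11/2 - 3*exp(-4)/2.

11/2 - 3*exp(-4)/2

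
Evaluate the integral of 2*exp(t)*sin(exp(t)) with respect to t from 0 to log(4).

2*cos(1) - 2*cos(4)

Let u = exp(t), so du = exp(t) dt. When t = 0, u = 1; when t = log(4), u = 4.
The integral becomes 2·∫ sin(u) du from 1 to 4, with antiderivative -2*cos(u).
Back in t: F(t) = -2*cos(exp(t)).
Then F(log(4)) - F(0) = (-2*cos(4)) - (-2*cos(1)) = 2*cos(1) - 2*cos(4).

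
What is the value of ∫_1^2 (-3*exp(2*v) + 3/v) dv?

-3*exp(4)/2 + log(8) + 3*exp(2)/2

An antiderivative is F(v) = -3*exp(2*v)/2 + 3*log(v).
Then F(2) - F(1) = (-3*exp(4)/2 + log(8)) - (-3*exp(2)/2) = -3*exp(4)/2 + log(8) + 3*exp(2)/2.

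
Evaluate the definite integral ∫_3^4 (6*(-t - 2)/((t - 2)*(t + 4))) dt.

-10*log(2) + 2*log(7)

Factor the denominator: t**2 + 2*t - 8 = (t + 4)(t - 2).
Partial fractions: 6*(-t - 2)/((t - 2)*(t + 4)) = -2/(t + 4) - 4/(t - 2).
An antiderivative is F(t) = -4*log(t - 2) - 2*log(t + 4).
Then F(4) - F(3) = (-10*log(2)) - (-log(49)) = -10*log(2) + 2*log(7).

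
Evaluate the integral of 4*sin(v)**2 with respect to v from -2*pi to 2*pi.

Use the identity sin^2(v) = (1 - cos(2*v))/2.
An antiderivative is F(v) = 2*v - sin(2*v).
Then F(2*pi) - F(-2*pi) = (4*pi) - (-4*pi) = 8*pi.

8*pi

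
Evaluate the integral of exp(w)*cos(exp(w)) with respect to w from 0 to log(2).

Let u = exp(w), so du = exp(w) dw. When w = 0, u = 1; when w = log(2), u = 2.
The integral becomes ∫ cos(u) du from 1 to 2, with antiderivative sin(u).
Back in w: F(w) = sin(exp(w)).
Then F(log(2)) - F(0) = (sin(2)) - (sin(1)) = -sin(1) + sin(2).

-sin(1) + sin(2)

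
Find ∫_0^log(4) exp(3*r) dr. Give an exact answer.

21

Let u = exp(r), so du = exp(r) dr. When r = 0, u = 1; when r = log(4), u = 4.
The integral becomes ∫ u**2 du from 1 to 4, with antiderivative u**3/3.
Back in r: F(r) = exp(3*r)/3.
Then F(log(4)) - F(0) = (64/3) - (1/3) = 21.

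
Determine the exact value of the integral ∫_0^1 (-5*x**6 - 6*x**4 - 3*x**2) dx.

By the power rule, an antiderivative is F(x) = -5*x**7/7 - 6*x**5/5 - x**3.
Then F(1) - F(0) = (-102/35) - (0) = -102/35.

-102/35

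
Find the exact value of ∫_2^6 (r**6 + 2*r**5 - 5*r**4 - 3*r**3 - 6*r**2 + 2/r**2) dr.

By the power rule, an antiderivative is F(r) = r**7/7 + r**6/3 - r**5 - 3*r**4/4 - 2*r**3 - 2/r.
Then F(6) - F(2) = (973613/21) - (-449/21) = 974062/21.

974062/21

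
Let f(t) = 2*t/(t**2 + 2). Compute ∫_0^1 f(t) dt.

log(3/2)

Let u = t**2 + 2, so du = 2*t dt. When t = 0, u = 2; when t = 1, u = 3.
The integral becomes ∫ 1/u du from 2 to 3, with antiderivative log(u).
Back in t: F(t) = log(t**2 + 2).
Then F(1) - F(0) = (log(3)) - (log(2)) = log(3/2).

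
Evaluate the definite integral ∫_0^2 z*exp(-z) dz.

1 - 3*exp(-2)

Integrate by parts once (u = z, dv = exp(-z) dz).
An antiderivative is F(z) = (-z - 1)*exp(-z).
Then F(2) - F(0) = (-3*exp(-2)) - (-1) = 1 - 3*exp(-2).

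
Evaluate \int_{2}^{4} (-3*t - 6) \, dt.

-30

By the power rule, an antiderivative is F(t) = -3*t**2/2 - 6*t.
Then F(4) - F(2) = (-48) - (-18) = -30.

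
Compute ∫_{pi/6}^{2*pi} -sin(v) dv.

An antiderivative is F(v) = cos(v).
Then F(2*pi) - F(pi/6) = (1) - (sqrt(3)/2) = 1 - sqrt(3)/2.

1 - sqrt(3)/2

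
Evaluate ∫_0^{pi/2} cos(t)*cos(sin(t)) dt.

sin(1)

Let u = sin(t), so du = cos(t) dt. When t = 0, u = 0; when t = pi/2, u = 1.
The integral becomes ∫ cos(u) du from 0 to 1, with antiderivative sin(u).
Back in t: F(t) = sin(sin(t)).
Then F(pi/2) - F(0) = (sin(1)) - (0) = sin(1).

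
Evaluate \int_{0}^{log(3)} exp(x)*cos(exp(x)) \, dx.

-sin(1) + sin(3)

Let u = exp(x), so du = exp(x) dx. When x = 0, u = 1; when x = log(3), u = 3.
The integral becomes ∫ cos(u) du from 1 to 3, with antiderivative sin(u).
Back in x: F(x) = sin(exp(x)).
Then F(log(3)) - F(0) = (sin(3)) - (sin(1)) = -sin(1) + sin(3).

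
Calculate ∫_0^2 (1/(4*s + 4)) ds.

An antiderivative is F(s) = log(4*s + 4)/4.
Then F(2) - F(0) = (log(12)/4) - (log(2)/2) = log(3)/4.

log(3)/4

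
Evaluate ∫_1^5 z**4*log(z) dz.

-3124/25 + 625*log(5)

Integrate by parts once (u = ln z, dv = z**4 dz).
An antiderivative is F(z) = z**5*(5*log(z) - 1)/25.
Then F(5) - F(1) = (-125 + 625*log(5)) - (-1/25) = -3124/25 + 625*log(5).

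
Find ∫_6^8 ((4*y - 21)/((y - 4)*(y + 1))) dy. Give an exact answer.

-5*log(7) - log(2) + 10*log(3)

Factor the denominator: y**2 - 3*y - 4 = (y + 1)(y - 4).
Partial fractions: (4*y - 21)/((y - 4)*(y + 1)) = 5/(y + 1) - 1/(y - 4).
An antiderivative is F(y) = -log(y - 4) + 5*log(y + 1).
Then F(8) - F(6) = (-2*log(2) + 10*log(3)) - (-log(2) + 5*log(7)) = -5*log(7) - log(2) + 10*log(3).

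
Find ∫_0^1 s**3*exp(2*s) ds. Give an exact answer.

3/8 + exp(2)/8

Integrate by parts 3 times (u = s^3, dv = exp(2*s) ds).
An antiderivative is F(s) = (4*s**3 - 6*s**2 + 6*s - 3)*exp(2*s)/8.
Then F(1) - F(0) = (exp(2)/8) - (-3/8) = 3/8 + exp(2)/8.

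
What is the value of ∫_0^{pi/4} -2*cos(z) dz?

An antiderivative is F(z) = -2*sin(z).
Then F(pi/4) - F(0) = (-sqrt(2)) - (0) = -sqrt(2).

-sqrt(2)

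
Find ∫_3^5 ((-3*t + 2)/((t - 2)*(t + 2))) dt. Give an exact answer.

Factor the denominator: t**2 - 4 = (t + 2)(t - 2).
Partial fractions: (-3*t + 2)/((t - 2)*(t + 2)) = -2/(t + 2) - 1/(t - 2).
An antiderivative is F(t) = -log(t - 2) - 2*log(t + 2).
Then F(5) - F(3) = (-2*log(7) - log(3)) - (-log(25)) = -2*log(7) - log(3) + 2*log(5).

-2*log(7) - log(3) + 2*log(5)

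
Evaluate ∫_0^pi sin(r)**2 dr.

pi/2

Use the identity sin^2(r) = (1 - cos(2*r))/2.
An antiderivative is F(r) = r/2 - sin(2*r)/4.
Then F(pi) - F(0) = (pi/2) - (0) = pi/2.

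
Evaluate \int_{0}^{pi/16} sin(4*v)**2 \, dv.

Use the identity sin^2(4*v) = (1 - cos(8*v))/2.
An antiderivative is F(v) = v/2 - sin(8*v)/16.
Then F(pi/16) - F(0) = (-1/16 + pi/32) - (0) = -1/16 + pi/32.

-1/16 + pi/32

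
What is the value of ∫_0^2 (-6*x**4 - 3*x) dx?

-222/5

By the power rule, an antiderivative is F(x) = -6*x**5/5 - 3*x**2/2.
Then F(2) - F(0) = (-222/5) - (0) = -222/5.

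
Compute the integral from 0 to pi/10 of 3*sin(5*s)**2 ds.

Use the identity sin^2(5*s) = (1 - cos(10*s))/2.
An antiderivative is F(s) = 3*s/2 - 3*sin(10*s)/20.
Then F(pi/10) - F(0) = (3*pi/20) - (0) = 3*pi/20.

3*pi/20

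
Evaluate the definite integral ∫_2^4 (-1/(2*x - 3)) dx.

-log(5)/2

An antiderivative is F(x) = -log(2*x - 3)/2.
Then F(4) - F(2) = (-log(5)/2) - (0) = -log(5)/2.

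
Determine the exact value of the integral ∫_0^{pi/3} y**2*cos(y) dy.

Integrate by parts twice (u = y^2, dv = cos(y) dy).
An antiderivative is F(y) = y**2*sin(y) + 2*y*cos(y) - 2*sin(y).
Then F(pi/3) - F(0) = (-sqrt(3) + sqrt(3)*pi**2/18 + pi/3) - (0) = -sqrt(3) + sqrt(3)*pi**2/18 + pi/3.

-sqrt(3) + sqrt(3)*pi**2/18 + pi/3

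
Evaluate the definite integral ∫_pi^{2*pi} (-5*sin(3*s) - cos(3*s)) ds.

10/3

An antiderivative is F(s) = -sin(3*s)/3 + 5*cos(3*s)/3.
Then F(2*pi) - F(pi) = (5/3) - (-5/3) = 10/3.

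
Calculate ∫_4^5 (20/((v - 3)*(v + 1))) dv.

Factor the denominator: v**2 - 2*v - 3 = (v + 1)(v - 3).
Partial fractions: 20/((v - 3)*(v + 1)) = -5/(v + 1) + 5/(v - 3).
An antiderivative is F(v) = 5*log(v - 3) - 5*log(v + 1).
Then F(5) - F(4) = (-5*log(3)) - (-5*log(5)) = -5*log(3) + 5*log(5).

-5*log(3) + 5*log(5)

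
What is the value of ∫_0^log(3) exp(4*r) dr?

20

Let u = exp(r), so du = exp(r) dr. When r = 0, u = 1; when r = log(3), u = 3.
The integral becomes ∫ u**3 du from 1 to 3, with antiderivative u**4/4.
Back in r: F(r) = exp(4*r)/4.
Then F(log(3)) - F(0) = (81/4) - (1/4) = 20.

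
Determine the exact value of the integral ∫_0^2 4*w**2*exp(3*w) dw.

-8/27 + 104*exp(6)/27

Integrate by parts twice (u = w^2, dv = 4*exp(3*w) dw).
An antiderivative is F(w) = (36*w**2 - 24*w + 8)*exp(3*w)/27.
Then F(2) - F(0) = (104*exp(6)/27) - (8/27) = -8/27 + 104*exp(6)/27.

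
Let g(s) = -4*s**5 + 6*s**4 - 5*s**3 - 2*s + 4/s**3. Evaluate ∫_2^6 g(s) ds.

-1053004/45

By the power rule, an antiderivative is F(s) = -2*s**6/3 + 6*s**5/5 - 5*s**4/4 - s**2 - 2/s**2.
Then F(6) - F(2) = (-2108597/90) - (-863/30) = -1053004/45.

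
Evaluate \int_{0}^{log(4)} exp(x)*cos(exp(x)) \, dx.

-sin(1) + sin(4)

Let u = exp(x), so du = exp(x) dx. When x = 0, u = 1; when x = log(4), u = 4.
The integral becomes ∫ cos(u) du from 1 to 4, with antiderivative sin(u).
Back in x: F(x) = sin(exp(x)).
Then F(log(4)) - F(0) = (sin(4)) - (sin(1)) = -sin(1) + sin(4).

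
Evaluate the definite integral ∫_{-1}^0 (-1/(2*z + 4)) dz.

An antiderivative is F(z) = -log(2*z + 4)/2.
Then F(0) - F(-1) = (-log(2)) - (-log(2)/2) = -log(2)/2.

-log(2)/2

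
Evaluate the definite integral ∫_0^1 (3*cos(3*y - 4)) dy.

-sin(1) + sin(4)

Let u = 3*y - 4, so du = 3 dy. When y = 0, u = -4; when y = 1, u = -1.
The integral becomes ∫ cos(u) du from -4 to -1, with antiderivative sin(u).
Back in y: F(y) = sin(3*y - 4).
Then F(1) - F(0) = (-sin(1)) - (-sin(4)) = -sin(1) + sin(4).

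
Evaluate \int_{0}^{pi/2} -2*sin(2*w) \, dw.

-2

An antiderivative is F(w) = cos(2*w).
Then F(pi/2) - F(0) = (-1) - (1) = -2.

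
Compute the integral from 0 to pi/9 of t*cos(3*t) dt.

Integrate by parts once (u = t, dv = cos(3*t) dt).
An antiderivative is F(t) = t*sin(3*t)/3 + cos(3*t)/9.
Then F(pi/9) - F(0) = (1/18 + sqrt(3)*pi/54) - (1/9) = -1/18 + sqrt(3)*pi/54.

-1/18 + sqrt(3)*pi/54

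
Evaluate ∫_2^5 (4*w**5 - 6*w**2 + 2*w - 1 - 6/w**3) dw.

By the power rule, an antiderivative is F(w) = 2*w**6/3 - 2*w**3 + w**2 - w + 3/w**2.
Then F(5) - F(2) = (764009/75) - (353/12) = 1015737/100.

1015737/100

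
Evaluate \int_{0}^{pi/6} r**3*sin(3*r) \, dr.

Integrate by parts 3 times (u = r^3, dv = sin(3*r) dr).
An antiderivative is F(r) = -r**3*cos(3*r)/3 + r**2*sin(3*r)/3 + 2*r*cos(3*r)/9 - 2*sin(3*r)/27.
Then F(pi/6) - F(0) = (-2/27 + pi**2/108) - (0) = -2/27 + pi**2/108.

-2/27 + pi**2/108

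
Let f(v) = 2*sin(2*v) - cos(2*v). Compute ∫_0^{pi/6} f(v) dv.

1/2 - sqrt(3)/4

An antiderivative is F(v) = -sin(2*v)/2 - cos(2*v).
Then F(pi/6) - F(0) = (-1/2 - sqrt(3)/4) - (-1) = 1/2 - sqrt(3)/4.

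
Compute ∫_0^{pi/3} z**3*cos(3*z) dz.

4/27 - pi**2/27

Integrate by parts 3 times (u = z^3, dv = cos(3*z) dz).
An antiderivative is F(z) = z**3*sin(3*z)/3 + z**2*cos(3*z)/3 - 2*z*sin(3*z)/9 - 2*cos(3*z)/27.
Then F(pi/3) - F(0) = (2/27 - pi**2/27) - (-2/27) = 4/27 - pi**2/27.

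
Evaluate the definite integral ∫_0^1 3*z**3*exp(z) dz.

18 - 6*E

Integrate by parts 3 times (u = z^3, dv = 3*exp(z) dz).
An antiderivative is F(z) = (3*z**3 - 9*z**2 + 18*z - 18)*exp(z).
Then F(1) - F(0) = (-6*E) - (-18) = 18 - 6*E.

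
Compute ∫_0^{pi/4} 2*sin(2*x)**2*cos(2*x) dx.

1/3

Let u = sin(2*x), so du = 2*cos(2*x) dx. When x = 0, u = 0; when x = pi/4, u = 1.
The integral becomes ∫ u**2 du from 0 to 1, with antiderivative u**3/3.
Back in x: F(x) = sin(2*x)**3/3.
Then F(pi/4) - F(0) = (1/3) - (0) = 1/3.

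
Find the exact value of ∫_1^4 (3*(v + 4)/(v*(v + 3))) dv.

Factor the denominator: v**2 + 3*v = (v + 3)v.
Partial fractions: 3*(v + 4)/(v*(v + 3)) = -1/(v + 3) + 4/v.
An antiderivative is F(v) = 4*log(v) - log(v + 3).
Then F(4) - F(1) = (-log(7) + 8*log(2)) - (-log(4)) = -log(7) + 10*log(2).

-log(7) + 10*log(2)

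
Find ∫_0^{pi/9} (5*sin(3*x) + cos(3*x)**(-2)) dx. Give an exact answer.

sqrt(3)/3 + 5/6

An antiderivative is F(x) = -5*cos(3*x)/3 + tan(3*x)/3.
Then F(pi/9) - F(0) = (-5/6 + sqrt(3)/3) - (-5/3) = sqrt(3)/3 + 5/6.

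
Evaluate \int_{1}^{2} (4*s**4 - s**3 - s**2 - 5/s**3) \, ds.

By the power rule, an antiderivative is F(s) = 4*s**5/5 - s**4/4 - s**3/3 + 5/(2*s**2).
Then F(2) - F(1) = (2347/120) - (163/60) = 2021/120.

2021/120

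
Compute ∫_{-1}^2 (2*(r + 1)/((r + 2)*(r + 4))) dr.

Factor the denominator: r**2 + 6*r + 8 = (r + 4)(r + 2).
Partial fractions: 2*(r + 1)/((r + 2)*(r + 4)) = 3/(r + 4) - 1/(r + 2).
An antiderivative is F(r) = -log(r + 2) + 3*log(r + 4).
Then F(2) - F(-1) = (log(54)) - (log(27)) = log(2).

log(2)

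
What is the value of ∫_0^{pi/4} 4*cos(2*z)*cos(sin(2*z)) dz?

Let u = sin(2*z), so du = 2*cos(2*z) dz. When z = 0, u = 0; when z = pi/4, u = 1.
The integral becomes 2·∫ cos(u) du from 0 to 1, with antiderivative 2*sin(u).
Back in z: F(z) = 2*sin(sin(2*z)).
Then F(pi/4) - F(0) = (2*sin(1)) - (0) = 2*sin(1).

2*sin(1)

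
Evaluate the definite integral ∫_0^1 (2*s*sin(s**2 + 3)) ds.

cos(3) - cos(4)

Let u = s**2 + 3, so du = 2*s ds. When s = 0, u = 3; when s = 1, u = 4.
The integral becomes ∫ sin(u) du from 3 to 4, with antiderivative -cos(u).
Back in s: F(s) = -cos(s**2 + 3).
Then F(1) - F(0) = (-cos(4)) - (-cos(3)) = cos(3) - cos(4).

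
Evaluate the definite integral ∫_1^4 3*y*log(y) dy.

Integrate by parts once (u = ln y, dv = 3*y dy).
An antiderivative is F(y) = 3*y**2*(2*log(y) - 1)/4.
Then F(4) - F(1) = (-12 + 48*log(2)) - (-3/4) = -45/4 + 48*log(2).

-45/4 + 48*log(2)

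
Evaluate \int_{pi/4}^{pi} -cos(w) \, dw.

An antiderivative is F(w) = -sin(w).
Then F(pi) - F(pi/4) = (0) - (-sqrt(2)/2) = sqrt(2)/2.

sqrt(2)/2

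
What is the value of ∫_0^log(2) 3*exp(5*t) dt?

Let u = exp(t), so du = exp(t) dt. When t = 0, u = 1; when t = log(2), u = 2.
The integral becomes 3·∫ u**4 du from 1 to 2, with antiderivative 3*u**5/5.
Back in t: F(t) = 3*exp(5*t)/5.
Then F(log(2)) - F(0) = (96/5) - (3/5) = 93/5.

93/5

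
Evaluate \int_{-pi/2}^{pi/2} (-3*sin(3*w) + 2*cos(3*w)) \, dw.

-4/3

An antiderivative is F(w) = 2*sin(3*w)/3 + cos(3*w).
Then F(pi/2) - F(-pi/2) = (-2/3) - (2/3) = -4/3.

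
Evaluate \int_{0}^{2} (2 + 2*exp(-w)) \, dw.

An antiderivative is F(w) = 2*w - 2*exp(-w).
Then F(2) - F(0) = (4 - 2*exp(-2)) - (-2) = 6 - 2*exp(-2).

6 - 2*exp(-2)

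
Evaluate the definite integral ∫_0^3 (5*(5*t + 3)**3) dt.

104895/4

Let u = 5*t + 3, so du = 5 dt. When t = 0, u = 3; when t = 3, u = 18.
The integral becomes ∫ u**3 du from 3 to 18, with antiderivative u**4/4.
Back in t: F(t) = (5*t + 3)**4/4.
Then F(3) - F(0) = (26244) - (81/4) = 104895/4.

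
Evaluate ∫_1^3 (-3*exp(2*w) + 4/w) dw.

-3*exp(6)/2 + log(81) + 3*exp(2)/2

An antiderivative is F(w) = -3*exp(2*w)/2 + 4*log(w).
Then F(3) - F(1) = (-3*exp(6)/2 + log(81)) - (-3*exp(2)/2) = -3*exp(6)/2 + log(81) + 3*exp(2)/2.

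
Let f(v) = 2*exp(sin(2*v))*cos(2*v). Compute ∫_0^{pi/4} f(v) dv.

Let u = sin(2*v), so du = 2*cos(2*v) dv. When v = 0, u = 0; when v = pi/4, u = 1.
The integral becomes ∫ exp(u) du from 0 to 1, with antiderivative exp(u).
Back in v: F(v) = exp(sin(2*v)).
Then F(pi/4) - F(0) = (E) - (1) = -1 + E.

-1 + E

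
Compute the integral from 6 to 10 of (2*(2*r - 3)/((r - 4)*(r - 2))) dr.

Factor the denominator: r**2 - 6*r + 8 = (r - 2)(r - 4).
Partial fractions: 2*(2*r - 3)/((r - 4)*(r - 2)) = -1/(r - 2) + 5/(r - 4).
An antiderivative is F(r) = 5*log(r - 4) - log(r - 2).
Then F(10) - F(6) = (2*log(2) + 5*log(3)) - (log(8)) = -log(2) + 5*log(3).

-log(2) + 5*log(3)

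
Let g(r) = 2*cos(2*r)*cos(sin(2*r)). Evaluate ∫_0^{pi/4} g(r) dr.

Let u = sin(2*r), so du = 2*cos(2*r) dr. When r = 0, u = 0; when r = pi/4, u = 1.
The integral becomes ∫ cos(u) du from 0 to 1, with antiderivative sin(u).
Back in r: F(r) = sin(sin(2*r)).
Then F(pi/4) - F(0) = (sin(1)) - (0) = sin(1).

sin(1)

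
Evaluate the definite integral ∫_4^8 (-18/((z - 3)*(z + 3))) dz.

-3*log(7) - 3*log(5) + 3*log(11)

Factor the denominator: z**2 - 9 = (z + 3)(z - 3).
Partial fractions: -18/((z - 3)*(z + 3)) = 3/(z + 3) - 3/(z - 3).
An antiderivative is F(z) = -3*log(z - 3) + 3*log(z + 3).
Then F(8) - F(4) = (-3*log(5) + 3*log(11)) - (3*log(7)) = -3*log(7) - 3*log(5) + 3*log(11).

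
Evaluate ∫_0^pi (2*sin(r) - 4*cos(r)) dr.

An antiderivative is F(r) = -4*sin(r) - 2*cos(r).
Then F(pi) - F(0) = (2) - (-2) = 4.

4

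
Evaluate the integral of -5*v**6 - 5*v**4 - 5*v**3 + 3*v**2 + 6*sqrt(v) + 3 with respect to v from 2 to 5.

-1664331/28 - 8*sqrt(2) + 20*sqrt(5)

By the power rule, an antiderivative is F(v) = -5*v**7/7 - v**5 - 5*v**4/4 + 4*v**(3/2) + v**3 + 3*v.
Then F(5) - F(2) = (-1667955/28 + 20*sqrt(5)) - (-906/7 + 8*sqrt(2)) = -1664331/28 - 8*sqrt(2) + 20*sqrt(5).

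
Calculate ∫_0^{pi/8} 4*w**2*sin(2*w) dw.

-1 - sqrt(2)*pi**2/64 + sqrt(2)*pi/8 + sqrt(2)/2

Integrate by parts twice (u = w^2, dv = 4*sin(2*w) dw).
An antiderivative is F(w) = -2*w**2*cos(2*w) + 2*w*sin(2*w) + cos(2*w).
Then F(pi/8) - F(0) = (sqrt(2)*(-pi**2 + 8*pi + 32)/64) - (1) = -1 - sqrt(2)*pi**2/64 + sqrt(2)*pi/8 + sqrt(2)/2.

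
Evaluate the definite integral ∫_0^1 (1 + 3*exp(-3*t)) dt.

An antiderivative is F(t) = t - exp(-3*t).
Then F(1) - F(0) = (1 - exp(-3)) - (-1) = 2 - exp(-3).

2 - exp(-3)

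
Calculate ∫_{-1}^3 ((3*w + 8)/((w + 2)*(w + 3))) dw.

Factor the denominator: w**2 + 5*w + 6 = (w + 3)(w + 2).
Partial fractions: (3*w + 8)/((w + 2)*(w + 3)) = 1/(w + 3) + 2/(w + 2).
An antiderivative is F(w) = 2*log(w + 2) + log(w + 3).
Then F(3) - F(-1) = (log(2) + log(3) + 2*log(5)) - (log(2)) = log(75).

log(75)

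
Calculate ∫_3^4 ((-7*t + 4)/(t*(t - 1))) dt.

Factor the denominator: t**2 - t = t(t - 1).
Partial fractions: (-7*t + 4)/(t*(t - 1)) = -4/t - 3/(t - 1).
An antiderivative is F(t) = -4*log(t) - 3*log(t - 1).
Then F(4) - F(3) = (-8*log(2) - 3*log(3)) - (-4*log(3) - 3*log(2)) = log(3/32).

log(3/32)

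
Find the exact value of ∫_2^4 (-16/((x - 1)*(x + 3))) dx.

-4*log(5) - 4*log(3) + 4*log(7)

Factor the denominator: x**2 + 2*x - 3 = (x + 3)(x - 1).
Partial fractions: -16/((x - 1)*(x + 3)) = 4/(x + 3) - 4/(x - 1).
An antiderivative is F(x) = -4*log(x - 1) + 4*log(x + 3).
Then F(4) - F(2) = (-4*log(3) + 4*log(7)) - (4*log(5)) = -4*log(5) - 4*log(3) + 4*log(7).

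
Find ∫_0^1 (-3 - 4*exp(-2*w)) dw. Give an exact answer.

An antiderivative is F(w) = -3*w + 2*exp(-2*w).
Then F(1) - F(0) = (-3 + 2*exp(-2)) - (2) = -5 + 2*exp(-2).

-5 + 2*exp(-2)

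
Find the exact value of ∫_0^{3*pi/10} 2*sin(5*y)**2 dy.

Use the identity sin^2(5*y) = (1 - cos(10*y))/2.
An antiderivative is F(y) = y - sin(10*y)/10.
Then F(3*pi/10) - F(0) = (3*pi/10) - (0) = 3*pi/10.

3*pi/10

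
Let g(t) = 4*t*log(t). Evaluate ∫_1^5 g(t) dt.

Integrate by parts once (u = ln t, dv = 4*t dt).
An antiderivative is F(t) = t**2*(2*log(t) - 1).
Then F(5) - F(1) = (-25 + 50*log(5)) - (-1) = -24 + 50*log(5).

-24 + 50*log(5)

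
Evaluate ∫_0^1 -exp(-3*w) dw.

(1 - exp(3))*exp(-3)/3

An antiderivative is F(w) = exp(-3*w)/3.
Then F(1) - F(0) = (exp(-3)/3) - (1/3) = (1 - exp(3))*exp(-3)/3.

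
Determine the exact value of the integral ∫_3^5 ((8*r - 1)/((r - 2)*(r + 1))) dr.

-3*log(2) + 8*log(3)

Factor the denominator: r**2 - r - 2 = (r + 1)(r - 2).
Partial fractions: (8*r - 1)/((r - 2)*(r + 1)) = 3/(r + 1) + 5/(r - 2).
An antiderivative is F(r) = 5*log(r - 2) + 3*log(r + 1).
Then F(5) - F(3) = (3*log(2) + 8*log(3)) - (log(64)) = -3*log(2) + 8*log(3).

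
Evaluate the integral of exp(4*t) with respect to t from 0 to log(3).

20

Let u = exp(t), so du = exp(t) dt. When t = 0, u = 1; when t = log(3), u = 3.
The integral becomes ∫ u**3 du from 1 to 3, with antiderivative u**4/4.
Back in t: F(t) = exp(4*t)/4.
Then F(log(3)) - F(0) = (81/4) - (1/4) = 20.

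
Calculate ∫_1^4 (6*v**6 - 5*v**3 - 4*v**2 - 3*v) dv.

By the power rule, an antiderivative is F(v) = 6*v**7/7 - 5*v**4/4 - 4*v**3/3 - 3*v**2/2.
Then F(4) - F(1) = (285896/21) - (-271/84) = 381285/28.

381285/28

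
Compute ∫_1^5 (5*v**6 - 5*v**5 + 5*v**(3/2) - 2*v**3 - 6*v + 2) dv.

By the power rule, an antiderivative is F(v) = 5*v**7/7 - 5*v**6/6 + 2*v**(5/2) - v**4/2 - 3*v**2 + 2*v.
Then F(5) - F(1) = (50*sqrt(5) + 890510/21) - (8/21) = 50*sqrt(5) + 296834/7.

50*sqrt(5) + 296834/7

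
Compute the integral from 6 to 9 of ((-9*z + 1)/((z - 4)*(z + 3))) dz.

Factor the denominator: z**2 - z - 12 = (z + 3)(z - 4).
Partial fractions: (-9*z + 1)/((z - 4)*(z + 3)) = -4/(z + 3) - 5/(z - 4).
An antiderivative is F(z) = -5*log(z - 4) - 4*log(z + 3).
Then F(9) - F(6) = (-5*log(5) - 8*log(2) - 4*log(3)) - (-8*log(3) - 5*log(2)) = -5*log(5) - 3*log(2) + 4*log(3).

-5*log(5) - 3*log(2) + 4*log(3)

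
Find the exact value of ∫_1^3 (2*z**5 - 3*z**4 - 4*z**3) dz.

262/15

By the power rule, an antiderivative is F(z) = z**6/3 - 3*z**5/5 - z**4.
Then F(3) - F(1) = (81/5) - (-19/15) = 262/15.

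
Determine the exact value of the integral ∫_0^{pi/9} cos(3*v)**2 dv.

sqrt(3)/24 + pi/18

Use the identity cos^2(3*v) = (1 + cos(6*v))/2.
An antiderivative is F(v) = v/2 + sin(6*v)/12.
Then F(pi/9) - F(0) = (sqrt(3)/24 + pi/18) - (0) = sqrt(3)/24 + pi/18.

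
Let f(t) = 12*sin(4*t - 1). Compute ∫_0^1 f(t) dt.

Let u = 4*t - 1, so du = 4 dt. When t = 0, u = -1; when t = 1, u = 3.
The integral becomes 3·∫ sin(u) du from -1 to 3, with antiderivative -3*cos(u).
Back in t: F(t) = -3*cos(4*t - 1).
Then F(1) - F(0) = (-3*cos(3)) - (-3*cos(1)) = 3*cos(1) - 3*cos(3).

3*cos(1) - 3*cos(3)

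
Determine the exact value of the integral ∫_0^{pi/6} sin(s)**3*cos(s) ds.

Let u = sin(s), so du = cos(s) ds. When s = 0, u = 0; when s = pi/6, u = 1/2.
The integral becomes ∫ u**3 du from 0 to 1/2, with antiderivative u**4/4.
Back in s: F(s) = sin(s)**4/4.
Then F(pi/6) - F(0) = (1/64) - (0) = 1/64.

1/64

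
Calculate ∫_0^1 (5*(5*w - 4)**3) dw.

-255/4

Let u = 5*w - 4, so du = 5 dw. When w = 0, u = -4; when w = 1, u = 1.
The integral becomes ∫ u**3 du from -4 to 1, with antiderivative u**4/4.
Back in w: F(w) = (5*w - 4)**4/4.
Then F(1) - F(0) = (1/4) - (64) = -255/4.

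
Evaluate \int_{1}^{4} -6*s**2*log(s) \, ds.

42 - 256*log(2)

Integrate by parts once (u = ln s, dv = -6*s**2 ds).
An antiderivative is F(s) = -2*s**3*(3*log(s) - 1)/3.
Then F(4) - F(1) = (128/3 - 256*log(2)) - (2/3) = 42 - 256*log(2).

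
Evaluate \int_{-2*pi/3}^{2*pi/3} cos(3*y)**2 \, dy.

Use the identity cos^2(3*y) = (1 + cos(6*y))/2.
An antiderivative is F(y) = y/2 + sin(6*y)/12.
Then F(2*pi/3) - F(-2*pi/3) = (pi/3) - (-pi/3) = 2*pi/3.

2*pi/3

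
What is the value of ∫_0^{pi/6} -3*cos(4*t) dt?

An antiderivative is F(t) = -3*sin(4*t)/4.
Then F(pi/6) - F(0) = (-3*sqrt(3)/8) - (0) = -3*sqrt(3)/8.

-3*sqrt(3)/8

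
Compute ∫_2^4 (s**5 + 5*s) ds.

By the power rule, an antiderivative is F(s) = s**6/6 + 5*s**2/2.
Then F(4) - F(2) = (2168/3) - (62/3) = 702.

702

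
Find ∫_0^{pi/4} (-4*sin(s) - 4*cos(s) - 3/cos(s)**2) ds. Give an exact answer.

An antiderivative is F(s) = -4*sin(s) + 4*cos(s) - 3*tan(s).
Then F(pi/4) - F(0) = (-3) - (4) = -7.

-7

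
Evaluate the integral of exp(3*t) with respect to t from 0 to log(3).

Let u = exp(t), so du = exp(t) dt. When t = 0, u = 1; when t = log(3), u = 3.
The integral becomes ∫ u**2 du from 1 to 3, with antiderivative u**3/3.
Back in t: F(t) = exp(3*t)/3.
Then F(log(3)) - F(0) = (9) - (1/3) = 26/3.

26/3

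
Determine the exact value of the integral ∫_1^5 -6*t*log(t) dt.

Integrate by parts once (u = ln t, dv = -6*t dt).
An antiderivative is F(t) = -3*t**2*(2*log(t) - 1)/2.
Then F(5) - F(1) = (75/2 - 75*log(5)) - (3/2) = 36 - 75*log(5).

36 - 75*log(5)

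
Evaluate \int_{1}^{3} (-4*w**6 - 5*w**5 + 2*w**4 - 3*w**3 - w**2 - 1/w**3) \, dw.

-575858/315

By the power rule, an antiderivative is F(w) = -4*w**7/7 - 5*w**6/6 + 2*w**5/5 - 3*w**4/4 - w**3/3 + 1/(2*w**2).
Then F(3) - F(1) = (-2305433/1260) - (-667/420) = -575858/315.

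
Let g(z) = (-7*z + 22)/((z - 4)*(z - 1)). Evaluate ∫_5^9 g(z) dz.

-5*log(2) - 2*log(5)

Factor the denominator: z**2 - 5*z + 4 = (z - 1)(z - 4).
Partial fractions: (-7*z + 22)/((z - 4)*(z - 1)) = -5/(z - 1) - 2/(z - 4).
An antiderivative is F(z) = -2*log(z - 4) - 5*log(z - 1).
Then F(9) - F(5) = (-15*log(2) - 2*log(5)) - (-10*log(2)) = -5*log(2) - 2*log(5).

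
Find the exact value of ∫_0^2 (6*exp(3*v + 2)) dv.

-2*(1 - exp(6))*exp(2)

Let u = 3*v + 2, so du = 3 dv. When v = 0, u = 2; when v = 2, u = 8.
The integral becomes 2·∫ exp(u) du from 2 to 8, with antiderivative 2*exp(u).
Back in v: F(v) = 2*exp(3*v + 2).
Then F(2) - F(0) = (2*exp(8)) - (2*exp(2)) = -2*(1 - exp(6))*exp(2).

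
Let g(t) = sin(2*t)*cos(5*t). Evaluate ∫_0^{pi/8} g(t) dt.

Use the identity sin(2*t)cos(5*t) = [sin(7*t) + sin(-3*t)]/2.
An antiderivative is F(t) = cos(3*t)/6 - cos(7*t)/14.
Then F(pi/8) - F(0) = (sqrt(2 - sqrt(2))/12 + sqrt(sqrt(2) + 2)/28) - (2/21) = -2/21 + sqrt(2 - sqrt(2))/12 + sqrt(sqrt(2) + 2)/28.

-2/21 + sqrt(2 - sqrt(2))/12 + sqrt(sqrt(2) + 2)/28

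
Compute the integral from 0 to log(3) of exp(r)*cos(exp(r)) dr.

Let u = exp(r), so du = exp(r) dr. When r = 0, u = 1; when r = log(3), u = 3.
The integral becomes ∫ cos(u) du from 1 to 3, with antiderivative sin(u).
Back in r: F(r) = sin(exp(r)).
Then F(log(3)) - F(0) = (sin(3)) - (sin(1)) = -sin(1) + sin(3).

-sin(1) + sin(3)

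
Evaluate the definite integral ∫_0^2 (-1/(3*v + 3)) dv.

-log(3)/3

An antiderivative is F(v) = -log(3*v + 3)/3.
Then F(2) - F(0) = (-2*log(3)/3) - (-log(3)/3) = -log(3)/3.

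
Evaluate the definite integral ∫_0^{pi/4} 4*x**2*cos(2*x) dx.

Integrate by parts twice (u = x^2, dv = 4*cos(2*x) dx).
An antiderivative is F(x) = 2*x**2*sin(2*x) + 2*x*cos(2*x) - sin(2*x).
Then F(pi/4) - F(0) = (-1 + pi**2/8) - (0) = -1 + pi**2/8.

-1 + pi**2/8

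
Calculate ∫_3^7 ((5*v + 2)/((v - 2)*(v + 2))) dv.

log(5) + 4*log(3)

Factor the denominator: v**2 - 4 = (v + 2)(v - 2).
Partial fractions: (5*v + 2)/((v - 2)*(v + 2)) = 2/(v + 2) + 3/(v - 2).
An antiderivative is F(v) = 3*log(v - 2) + 2*log(v + 2).
Then F(7) - F(3) = (4*log(3) + 3*log(5)) - (log(25)) = log(5) + 4*log(3).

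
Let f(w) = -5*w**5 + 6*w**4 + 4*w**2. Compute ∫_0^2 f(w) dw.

By the power rule, an antiderivative is F(w) = -5*w**6/6 + 6*w**5/5 + 4*w**3/3.
Then F(2) - F(0) = (-64/15) - (0) = -64/15.

-64/15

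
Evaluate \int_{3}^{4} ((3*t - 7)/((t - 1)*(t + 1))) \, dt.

-8*log(2) - 2*log(3) + 5*log(5)

Factor the denominator: t**2 - 1 = (t + 1)(t - 1).
Partial fractions: (3*t - 7)/((t - 1)*(t + 1)) = 5/(t + 1) - 2/(t - 1).
An antiderivative is F(t) = -2*log(t - 1) + 5*log(t + 1).
Then F(4) - F(3) = (-2*log(3) + 5*log(5)) - (8*log(2)) = -8*log(2) - 2*log(3) + 5*log(5).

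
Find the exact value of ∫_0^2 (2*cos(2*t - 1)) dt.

Let u = 2*t - 1, so du = 2 dt. When t = 0, u = -1; when t = 2, u = 3.
The integral becomes ∫ cos(u) du from -1 to 3, with antiderivative sin(u).
Back in t: F(t) = sin(2*t - 1).
Then F(2) - F(0) = (sin(3)) - (-sin(1)) = sin(3) + sin(1).

sin(3) + sin(1)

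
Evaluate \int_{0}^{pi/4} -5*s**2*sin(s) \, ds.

-5*sqrt(2) - 5*sqrt(2)*pi/4 + 5*sqrt(2)*pi**2/32 + 10

Integrate by parts twice (u = s^2, dv = -5*sin(s) ds).
An antiderivative is F(s) = 5*s**2*cos(s) - 10*s*sin(s) - 10*cos(s).
Then F(pi/4) - F(0) = (5*sqrt(2)*(-32 - 8*pi + pi**2)/32) - (-10) = -5*sqrt(2) - 5*sqrt(2)*pi/4 + 5*sqrt(2)*pi**2/32 + 10.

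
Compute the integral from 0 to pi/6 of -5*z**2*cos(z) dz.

Integrate by parts twice (u = z^2, dv = -5*cos(z) dz).
An antiderivative is F(z) = -5*z**2*sin(z) - 10*z*cos(z) + 10*sin(z).
Then F(pi/6) - F(0) = (-5*sqrt(3)*pi/6 - 5*pi**2/72 + 5) - (0) = -5*sqrt(3)*pi/6 - 5*pi**2/72 + 5.

-5*sqrt(3)*pi/6 - 5*pi**2/72 + 5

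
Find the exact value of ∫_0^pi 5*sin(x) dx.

An antiderivative is F(x) = -5*cos(x).
Then F(pi) - F(0) = (5) - (-5) = 10.

10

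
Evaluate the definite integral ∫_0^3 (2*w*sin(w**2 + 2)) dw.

Let u = w**2 + 2, so du = 2*w dw. When w = 0, u = 2; when w = 3, u = 11.
The integral becomes ∫ sin(u) du from 2 to 11, with antiderivative -cos(u).
Back in w: F(w) = -cos(w**2 + 2).
Then F(3) - F(0) = (-cos(11)) - (-cos(2)) = cos(2) - cos(11).

cos(2) - cos(11)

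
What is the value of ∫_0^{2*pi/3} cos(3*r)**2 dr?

Use the identity cos^2(3*r) = (1 + cos(6*r))/2.
An antiderivative is F(r) = r/2 + sin(6*r)/12.
Then F(2*pi/3) - F(0) = (pi/3) - (0) = pi/3.

pi/3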